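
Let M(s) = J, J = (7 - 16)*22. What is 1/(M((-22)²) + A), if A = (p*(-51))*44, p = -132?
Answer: 1/296010 ≈ 3.3783e-6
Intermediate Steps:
J = -198 (J = -9*22 = -198)
M(s) = -198
A = 296208 (A = -132*(-51)*44 = 6732*44 = 296208)
1/(M((-22)²) + A) = 1/(-198 + 296208) = 1/296010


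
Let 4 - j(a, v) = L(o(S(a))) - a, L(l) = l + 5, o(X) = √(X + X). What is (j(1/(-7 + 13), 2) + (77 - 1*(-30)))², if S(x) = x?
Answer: 405781/36 - 637*√3/9 ≈ 11149.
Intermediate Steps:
o(X) = √2*√X (o(X) = √(2*X) = √2*√X)
L(l) = 5 + l
j(a, v) = -1 + a - √2*√a (j(a, v) = 4 - ((5 + √2*√a) - a) = 4 - (5 - a + √2*√a) = 4 + (-5 + a - √2*√a) = -1 + a - √2*√a)
(j(1/(-7 + 13), 2) + (77 - 1*(-30)))² = ((-1 + 1/(-7 + 13) - √2*√(1/(-7 + 13))) + (77 - 1*(-30)))² = ((-1 + 1/6 - √2*√(1/6)) + (77 + 30))² = ((-1 + ⅙ - √2*√(⅙)) + 107)² = ((-1 + ⅙ - √2*√6/6) + 107)² = ((-1 + ⅙ - √3/3) + 107)² = ((-⅚ - √3/3) + 107)² = (637/6 - √3/3)²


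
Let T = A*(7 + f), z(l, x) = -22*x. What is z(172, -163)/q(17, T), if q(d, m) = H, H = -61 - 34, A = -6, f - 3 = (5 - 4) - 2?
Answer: -3586/95 ≈ -37.747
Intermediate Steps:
f = 2 (f = 3 + ((5 - 4) - 2) = 3 + (1 - 2) = 3 - 1 = 2)
T = -54 (T = -6*(7 + 2) = -6*9 = -54)
H = -95
q(d, m) = -95
z(172, -163)/q(17, T) = -22*(-163)/(-95) = 3586*(-1/95) = -3586/95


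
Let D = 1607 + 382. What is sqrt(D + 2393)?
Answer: sqrt(4382) ≈ 66.197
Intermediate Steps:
D = 1989
sqrt(D + 2393) = sqrt(1989 + 2393) = sqrt(4382)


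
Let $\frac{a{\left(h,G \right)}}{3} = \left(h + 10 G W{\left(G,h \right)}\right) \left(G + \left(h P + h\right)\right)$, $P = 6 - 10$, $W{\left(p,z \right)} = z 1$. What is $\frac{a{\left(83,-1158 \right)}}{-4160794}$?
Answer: $- \frac{4056621597}{4160794} \approx -974.96$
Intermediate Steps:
$W{\left(p,z \right)} = z$
$P = -4$ ($P = 6 - 10 = -4$)
$a{\left(h,G \right)} = 3 \left(G - 3 h\right) \left(h + 10 G h\right)$ ($a{\left(h,G \right)} = 3 \left(h + 10 G h\right) \left(G + \left(h \left(-4\right) + h\right)\right) = 3 \left(h + 10 G h\right) \left(G + \left(- 4 h + h\right)\right) = 3 \left(h + 10 G h\right) \left(G - 3 h\right) = 3 \left(G - 3 h\right) \left(h + 10 G h\right)$)
$\frac{a{\left(83,-1158 \right)}}{-4160794} = \frac{3 \cdot 83 \left(-1158 - 249 + 10 \left(-1158\right)^{2} - \left(-34740\right) 83\right)}{-4160794} = 3 \cdot 83 \left(-1158 - 249 + 10 \cdot 1340964 + 2883420\right) \left(- \frac{1}{4160794}\right) = 3 \cdot 83 \left(-1158 - 249 + 13409640 + 2883420\right) \left(- \frac{1}{4160794}\right) = 3 \cdot 83 \cdot 16291653 \left(- \frac{1}{4160794}\right) = 4056621597 \left(- \frac{1}{4160794}\right) = - \frac{4056621597}{4160794}$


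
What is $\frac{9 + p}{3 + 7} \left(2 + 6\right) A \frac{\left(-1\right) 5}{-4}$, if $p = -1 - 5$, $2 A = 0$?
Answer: $0$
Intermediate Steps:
$A = 0$ ($A = \frac{1}{2} \cdot 0 = 0$)
$p = -6$
$\frac{9 + p}{3 + 7} \left(2 + 6\right) A \frac{\left(-1\right) 5}{-4} = \frac{9 - 6}{3 + 7} \left(2 + 6\right) 0 \frac{\left(-1\right) 5}{-4} = \frac{3}{10} \cdot 8 \cdot 0 \left(\left(-5\right) \left(- \frac{1}{4}\right)\right) = 3 \cdot \frac{1}{10} \cdot 0 \cdot \frac{5}{4} = \frac{3}{10} \cdot 0 \cdot \frac{5}{4} = 0 \cdot \frac{5}{4} = 0$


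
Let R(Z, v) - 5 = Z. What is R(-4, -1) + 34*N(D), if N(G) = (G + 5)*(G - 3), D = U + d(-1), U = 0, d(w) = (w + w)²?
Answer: 307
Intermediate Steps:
d(w) = 4*w² (d(w) = (2*w)² = 4*w²)
R(Z, v) = 5 + Z
D = 4 (D = 0 + 4*(-1)² = 0 + 4*1 = 0 + 4 = 4)
N(G) = (-3 + G)*(5 + G) (N(G) = (5 + G)*(-3 + G) = (-3 + G)*(5 + G))
R(-4, -1) + 34*N(D) = (5 - 4) + 34*(-15 + 4² + 2*4) = 1 + 34*(-15 + 16 + 8) = 1 + 34*9 = 1 + 306 = 307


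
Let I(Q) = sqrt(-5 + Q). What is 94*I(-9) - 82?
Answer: -82 + 94*I*sqrt(14) ≈ -82.0 + 351.72*I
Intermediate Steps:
94*I(-9) - 82 = 94*sqrt(-5 - 9) - 82 = 94*sqrt(-14) - 82 = 94*(I*sqrt(14)) - 82 = 94*I*sqrt(14) - 82 = -82 + 94*I*sqrt(14)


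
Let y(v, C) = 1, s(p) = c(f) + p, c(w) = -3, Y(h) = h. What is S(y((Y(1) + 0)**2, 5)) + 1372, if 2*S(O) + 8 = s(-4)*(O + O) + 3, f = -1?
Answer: 2725/2 ≈ 1362.5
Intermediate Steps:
s(p) = -3 + p
S(O) = -5/2 - 7*O (S(O) = -4 + ((-3 - 4)*(O + O) + 3)/2 = -4 + (-14*O + 3)/2 = -4 + (3 - 14*O)/2 = -4 + (3/2 - 7*O) = -5/2 - 7*O)
S(y((Y(1) + 0)**2, 5)) + 1372 = (-5/2 - 7*1) + 1372 = (-5/2 - 7) + 1372 = -19/2 + 1372 = 2725/2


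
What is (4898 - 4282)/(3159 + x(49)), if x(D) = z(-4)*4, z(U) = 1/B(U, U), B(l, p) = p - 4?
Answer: 1232/6317 ≈ 0.19503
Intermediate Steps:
B(l, p) = -4 + p
z(U) = 1/(-4 + U)
x(D) = -1/2 (x(D) = 4/(-4 - 4) = 4/(-8) = -1/8*4 = -1/2)
(4898 - 4282)/(3159 + x(49)) = (4898 - 4282)/(3159 - 1/2) = 616/(6317/2) = 616*(2/6317) = 1232/6317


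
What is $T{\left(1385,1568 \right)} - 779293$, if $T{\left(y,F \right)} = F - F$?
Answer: $-779293$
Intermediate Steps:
$T{\left(y,F \right)} = 0$
$T{\left(1385,1568 \right)} - 779293 = 0 - 779293 = -779293$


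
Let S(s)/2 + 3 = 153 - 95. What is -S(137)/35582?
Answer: -55/17791 ≈ -0.0030915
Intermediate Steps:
S(s) = 110 (S(s) = -6 + 2*(153 - 95) = -6 + 2*58 = -6 + 116 = 110)
-S(137)/35582 = -110/35582 = -1*55/17791 = -55/17791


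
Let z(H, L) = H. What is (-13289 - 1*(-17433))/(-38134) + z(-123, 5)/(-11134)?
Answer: -20724407/212291978 ≈ -0.097622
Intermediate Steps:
(-13289 - 1*(-17433))/(-38134) + z(-123, 5)/(-11134) = (-13289 - 1*(-17433))/(-38134) - 123/(-11134) = (-13289 + 17433)*(-1/38134) - 123*(-1/11134) = 4144*(-1/38134) + 123/11134 = -2072/19067 + 123/11134 = -20724407/212291978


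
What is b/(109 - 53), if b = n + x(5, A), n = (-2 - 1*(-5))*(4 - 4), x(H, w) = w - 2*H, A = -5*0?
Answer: -5/28 ≈ -0.17857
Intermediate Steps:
A = 0
n = 0 (n = (-2 + 5)*0 = 3*0 = 0)
b = -10 (b = 0 + (0 - 2*5) = 0 + (0 - 10) = 0 - 10 = -10)
b/(109 - 53) = -10/(109 - 53) = -10/56 = -10*1/56 = -5/28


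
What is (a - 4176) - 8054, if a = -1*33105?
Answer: -45335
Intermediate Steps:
a = -33105
(a - 4176) - 8054 = (-33105 - 4176) - 8054 = -37281 - 8054 = -45335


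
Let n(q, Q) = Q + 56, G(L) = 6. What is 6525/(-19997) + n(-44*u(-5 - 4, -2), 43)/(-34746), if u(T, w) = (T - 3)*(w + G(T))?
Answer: -76232451/231605254 ≈ -0.32915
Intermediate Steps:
u(T, w) = (-3 + T)*(6 + w) (u(T, w) = (T - 3)*(w + 6) = (-3 + T)*(6 + w))
n(q, Q) = 56 + Q
6525/(-19997) + n(-44*u(-5 - 4, -2), 43)/(-34746) = 6525/(-19997) + (56 + 43)/(-34746) = 6525*(-1/19997) + 99*(-1/34746) = -6525/19997 - 33/11582 = -76232451/231605254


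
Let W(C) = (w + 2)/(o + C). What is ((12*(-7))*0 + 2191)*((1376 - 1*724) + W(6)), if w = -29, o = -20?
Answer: 2865515/2 ≈ 1.4328e+6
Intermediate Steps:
W(C) = -27/(-20 + C) (W(C) = (-29 + 2)/(-20 + C) = -27/(-20 + C))
((12*(-7))*0 + 2191)*((1376 - 1*724) + W(6)) = ((12*(-7))*0 + 2191)*((1376 - 1*724) - 27/(-20 + 6)) = (-84*0 + 2191)*((1376 - 724) - 27/(-14)) = (0 + 2191)*(652 - 27*(-1/14)) = 2191*(652 + 27/14) = 2191*(9155/14) = 2865515/2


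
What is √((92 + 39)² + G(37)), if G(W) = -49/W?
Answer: 2*√5872899/37 ≈ 130.99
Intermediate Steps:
√((92 + 39)² + G(37)) = √((92 + 39)² - 49/37) = √(131² - 49*1/37) = √(17161 - 49/37) = √(634908/37) = 2*√5872899/37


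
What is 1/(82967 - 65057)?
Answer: 1/17910 ≈ 5.5835e-5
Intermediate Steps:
1/(82967 - 65057) = 1/17910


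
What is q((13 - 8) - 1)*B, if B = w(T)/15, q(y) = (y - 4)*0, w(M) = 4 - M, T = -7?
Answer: 0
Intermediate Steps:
q(y) = 0 (q(y) = (-4 + y)*0 = 0)
B = 11/15 (B = (4 - 1*(-7))/15 = (4 + 7)*(1/15) = 11*(1/15) = 11/15 ≈ 0.73333)
q((13 - 8) - 1)*B = 0*(11/15) = 0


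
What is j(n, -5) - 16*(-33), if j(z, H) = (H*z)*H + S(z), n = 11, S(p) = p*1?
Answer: 814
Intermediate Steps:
S(p) = p
j(z, H) = z + z*H**2 (j(z, H) = (H*z)*H + z = z*H**2 + z = z + z*H**2)
j(n, -5) - 16*(-33) = 11*(1 + (-5)**2) - 16*(-33) = 11*(1 + 25) + 528 = 11*26 + 528 = 286 + 528 = 814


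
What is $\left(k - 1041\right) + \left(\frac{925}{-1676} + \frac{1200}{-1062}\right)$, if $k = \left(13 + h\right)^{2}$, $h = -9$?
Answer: $- \frac{304567225}{296652} \approx -1026.7$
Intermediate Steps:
$k = 16$ ($k = \left(13 - 9\right)^{2} = 4^{2} = 16$)
$\left(k - 1041\right) + \left(\frac{925}{-1676} + \frac{1200}{-1062}\right) = \left(16 - 1041\right) + \left(\frac{925}{-1676} + \frac{1200}{-1062}\right) = -1025 + \left(925 \left(- \frac{1}{1676}\right) + 1200 \left(- \frac{1}{1062}\right)\right) = -1025 - \frac{498925}{296652} = - \frac{304567225}{296652}$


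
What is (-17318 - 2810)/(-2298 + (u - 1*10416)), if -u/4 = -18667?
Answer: -10064/30977 ≈ -0.32489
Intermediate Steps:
u = 74668 (u = -4*(-18667) = 74668)
(-17318 - 2810)/(-2298 + (u - 1*10416)) = (-17318 - 2810)/(-2298 + (74668 - 1*10416)) = -20128/(-2298 + (74668 - 10416)) = -20128/(-2298 + 64252) = -20128/61954 = -20128*1/61954 = -10064/30977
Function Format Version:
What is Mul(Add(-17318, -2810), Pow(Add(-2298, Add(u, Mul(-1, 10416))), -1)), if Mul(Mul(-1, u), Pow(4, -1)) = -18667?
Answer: Rational(-10064, 30977) ≈ -0.32489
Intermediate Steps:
u = 74668 (u = Mul(-4, -18667) = 74668)
Mul(Add(-17318, -2810), Pow(Add(-2298, Add(u, Mul(-1, 10416))), -1)) = Mul(Add(-17318, -2810), Pow(Add(-2298, Add(74668, Mul(-1, 10416))), -1)) = Mul(-20128, Pow(Add(-2298, Add(74668, -10416)), -1)) = Mul(-20128, Pow(Add(-2298, 64252), -1)) = Mul(-20128, Pow(61954, -1)) = Mul(-20128, Rational(1, 61954)) = Rational(-10064, 30977)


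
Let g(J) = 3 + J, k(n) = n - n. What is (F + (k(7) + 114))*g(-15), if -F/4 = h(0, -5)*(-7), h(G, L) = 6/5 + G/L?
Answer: -8856/5 ≈ -1771.2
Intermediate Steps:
h(G, L) = 6/5 + G/L (h(G, L) = 6*(⅕) + G/L = 6/5 + G/L)
k(n) = 0
F = 168/5 (F = -4*(6/5 + 0/(-5))*(-7) = -4*(6/5 + 0*(-⅕))*(-7) = -4*(6/5 + 0)*(-7) = -24*(-7)/5 = -4*(-42/5) = 168/5 ≈ 33.600)
(F + (k(7) + 114))*g(-15) = (168/5 + (0 + 114))*(3 - 15) = (168/5 + 114)*(-12) = (738/5)*(-12) = -8856/5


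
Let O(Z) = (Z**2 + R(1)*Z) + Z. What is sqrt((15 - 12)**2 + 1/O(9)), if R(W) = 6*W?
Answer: sqrt(1297)/12 ≈ 3.0012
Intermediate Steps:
O(Z) = Z**2 + 7*Z (O(Z) = (Z**2 + (6*1)*Z) + Z = (Z**2 + 6*Z) + Z = Z**2 + 7*Z)
sqrt((15 - 12)**2 + 1/O(9)) = sqrt((15 - 12)**2 + 1/(9*(7 + 9))) = sqrt(3**2 + 1/(9*16)) = sqrt(9 + 1/144) = sqrt(1297/144) = sqrt(1297)/12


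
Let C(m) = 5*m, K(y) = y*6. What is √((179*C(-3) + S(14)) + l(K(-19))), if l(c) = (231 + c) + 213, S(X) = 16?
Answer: I*√2339 ≈ 48.363*I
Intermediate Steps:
K(y) = 6*y
l(c) = 444 + c
√((179*C(-3) + S(14)) + l(K(-19))) = √((179*(5*(-3)) + 16) + (444 + 6*(-19))) = √((179*(-15) + 16) + (444 - 114)) = √((-2685 + 16) + 330) = √(-2669 + 330) = √(-2339) = I*√2339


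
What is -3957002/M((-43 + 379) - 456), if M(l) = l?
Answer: 1978501/60 ≈ 32975.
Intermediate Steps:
-3957002/M((-43 + 379) - 456) = -3957002/((-43 + 379) - 456) = -3957002/(336 - 456) = -3957002/(-120) = -3957002*(-1/120) = 1978501/60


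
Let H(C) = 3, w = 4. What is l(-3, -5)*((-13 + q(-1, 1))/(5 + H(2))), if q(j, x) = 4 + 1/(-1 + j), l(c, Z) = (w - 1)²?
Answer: -171/16 ≈ -10.688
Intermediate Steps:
l(c, Z) = 9 (l(c, Z) = (4 - 1)² = 3² = 9)
l(-3, -5)*((-13 + q(-1, 1))/(5 + H(2))) = 9*((-13 + (-3 + 4*(-1))/(-1 - 1))/(5 + 3)) = 9*((-13 + (-3 - 4)/(-2))/8) = 9*((-13 - ½*(-7))*(⅛)) = 9*((-13 + 7/2)*(⅛)) = 9*(-19/2*⅛) = 9*(-19/16) = -171/16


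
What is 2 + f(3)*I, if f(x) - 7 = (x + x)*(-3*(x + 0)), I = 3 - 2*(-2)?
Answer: -327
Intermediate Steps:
I = 7 (I = 3 + 4 = 7)
f(x) = 7 - 6*x**2 (f(x) = 7 + (x + x)*(-3*(x + 0)) = 7 + (2*x)*(-3*x) = 7 - 6*x**2)
2 + f(3)*I = 2 + (7 - 6*3**2)*7 = 2 + (7 - 6*9)*7 = 2 + (7 - 54)*7 = 2 - 47*7 = 2 - 329 = -327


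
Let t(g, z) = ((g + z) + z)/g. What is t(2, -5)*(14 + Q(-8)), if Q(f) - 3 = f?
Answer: -36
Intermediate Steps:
t(g, z) = (g + 2*z)/g
Q(f) = 3 + f
t(2, -5)*(14 + Q(-8)) = ((2 + 2*(-5))/2)*(14 + (3 - 8)) = ((2 - 10)/2)*(14 - 5) = ((½)*(-8))*9 = -4*9 = -36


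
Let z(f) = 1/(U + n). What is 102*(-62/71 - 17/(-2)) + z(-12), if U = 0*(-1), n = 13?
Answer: 718100/923 ≈ 778.01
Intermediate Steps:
U = 0
z(f) = 1/13 (z(f) = 1/(0 + 13) = 1/13)
102*(-62/71 - 17/(-2)) + z(-12) = 102*(-62/71 - 17/(-2)) + 1/13 = 102*(-62*1/71 - 17*(-½)) + 1/13 = 102*(-62/71 + 17/2) + 1/13 = 102*(1083/142) + 1/13 = 55233/71 + 1/13 = 718100/923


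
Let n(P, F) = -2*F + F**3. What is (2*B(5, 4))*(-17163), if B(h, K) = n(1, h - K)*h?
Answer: 171630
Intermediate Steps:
n(P, F) = F**3 - 2*F
B(h, K) = h*(-2 + (h - K)**2)*(h - K) (B(h, K) = ((h - K)*(-2 + (h - K)**2))*h = ((-2 + (h - K)**2)*(h - K))*h = h*(-2 + (h - K)**2)*(h - K))
(2*B(5, 4))*(-17163) = (2*(-1*5*(-2 + (4 - 1*5)**2)*(4 - 1*5)))*(-17163) = (2*(-1*5*(-2 + (4 - 5)**2)*(4 - 5)))*(-17163) = (2*(-1*5*(-2 + (-1)**2)*(-1)))*(-17163) = (2*(-1*5*(-2 + 1)*(-1)))*(-17163) = (2*(-1*5*(-1)*(-1)))*(-17163) = (2*(-5))*(-17163) = -10*(-17163) = 171630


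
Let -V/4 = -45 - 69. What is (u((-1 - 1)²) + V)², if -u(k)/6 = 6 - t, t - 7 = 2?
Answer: 224676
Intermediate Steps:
t = 9 (t = 7 + 2 = 9)
V = 456 (V = -4*(-45 - 69) = -4*(-114) = 456)
u(k) = 18 (u(k) = -6*(6 - 1*9) = -6*(6 - 9) = -6*(-3) = 18)
(u((-1 - 1)²) + V)² = (18 + 456)² = 474² = 224676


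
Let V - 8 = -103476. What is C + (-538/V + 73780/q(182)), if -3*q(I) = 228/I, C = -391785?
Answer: -558774014159/982946 ≈ -5.6847e+5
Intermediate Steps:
q(I) = -76/I
V = -103468 (V = 8 - 103476 = -103468)
C + (-538/V + 73780/q(182)) = -391785 + (-538/(-103468) + 73780/((-76/182))) = -391785 + (-538*(-1/103468) + 73780/((-76*1/182))) = -391785 + (269/51734 + 73780/(-38/91)) = -391785 + (269/51734 + 73780*(-91/38)) = -391785 + (269/51734 - 3356990/19) = -391785 - 173670515549/982946 = -558774014159/982946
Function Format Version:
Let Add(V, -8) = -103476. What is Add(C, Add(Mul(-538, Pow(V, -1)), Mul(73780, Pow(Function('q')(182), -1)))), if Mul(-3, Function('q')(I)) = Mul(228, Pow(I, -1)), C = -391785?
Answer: Rational(-558774014159, 982946) ≈ -5.6847e+5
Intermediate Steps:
Function('q')(I) = Mul(-76, Pow(I, -1)) (Function('q')(I) = Mul(Rational(-1, 3), Mul(228, Pow(I, -1))) = Mul(-76, Pow(I, -1)))
V = -103468 (V = Add(8, -103476) = -103468)
Add(C, Add(Mul(-538, Pow(V, -1)), Mul(73780, Pow(Function('q')(182), -1)))) = Add(-391785, Add(Mul(-538, Pow(-103468, -1)), Mul(73780, Pow(Mul(-76, Pow(182, -1)), -1)))) = Add(-391785, Add(Mul(-538, Rational(-1, 103468)), Mul(73780, Pow(Mul(-76, Rational(1, 182)), -1)))) = Add(-391785, Add(Rational(269, 51734), Mul(73780, Pow(Rational(-38, 91), -1)))) = Add(-391785, Add(Rational(269, 51734), Mul(73780, Rational(-91, 38)))) = Add(-391785, Add(Rational(269, 51734), Rational(-3356990, 19))) = Add(-391785, Rational(-173670515549, 982946)) = Rational(-558774014159, 982946)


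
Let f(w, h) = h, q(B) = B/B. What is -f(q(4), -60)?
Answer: 60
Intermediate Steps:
q(B) = 1
-f(q(4), -60) = -1*(-60) = 60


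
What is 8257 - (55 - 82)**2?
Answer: 7528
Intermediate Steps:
8257 - (55 - 82)**2 = 8257 - 1*(-27)**2 = 8257 - 1*729 = 8257 - 729 = 7528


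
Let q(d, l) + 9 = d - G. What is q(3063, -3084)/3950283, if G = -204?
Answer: 1086/1316761 ≈ 0.00082475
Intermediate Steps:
q(d, l) = 195 + d (q(d, l) = -9 + (d - 1*(-204)) = -9 + (d + 204) = -9 + (204 + d) = 195 + d)
q(3063, -3084)/3950283 = (195 + 3063)/3950283 = 3258*(1/3950283) = 1086/1316761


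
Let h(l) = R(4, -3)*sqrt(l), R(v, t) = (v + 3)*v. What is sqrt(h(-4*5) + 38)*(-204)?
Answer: -204*sqrt(38 + 56*I*sqrt(5)) ≈ -1874.5 - 1390.0*I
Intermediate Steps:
R(v, t) = v*(3 + v) (R(v, t) = (3 + v)*v = v*(3 + v))
h(l) = 28*sqrt(l) (h(l) = (4*(3 + 4))*sqrt(l) = (4*7)*sqrt(l) = 28*sqrt(l))
sqrt(h(-4*5) + 38)*(-204) = sqrt(28*sqrt(-4*5) + 38)*(-204) = sqrt(28*sqrt(-20) + 38)*(-204) = sqrt(28*(2*I*sqrt(5)) + 38)*(-204) = sqrt(56*I*sqrt(5) + 38)*(-204) = sqrt(38 + 56*I*sqrt(5))*(-204) = -204*sqrt(38 + 56*I*sqrt(5))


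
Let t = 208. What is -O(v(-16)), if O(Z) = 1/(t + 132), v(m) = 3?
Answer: -1/340 ≈ -0.0029412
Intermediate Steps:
O(Z) = 1/340 (O(Z) = 1/(208 + 132) = 1/340)
-O(v(-16)) = -1*1/340 = -1/340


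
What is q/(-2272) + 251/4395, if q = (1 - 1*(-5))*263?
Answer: -3182519/4992720 ≈ -0.63743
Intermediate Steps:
q = 1578 (q = (1 + 5)*263 = 6*263 = 1578)
q/(-2272) + 251/4395 = 1578/(-2272) + 251/4395 = 1578*(-1/2272) + 251*(1/4395) = -789/1136 + 251/4395 = -3182519/4992720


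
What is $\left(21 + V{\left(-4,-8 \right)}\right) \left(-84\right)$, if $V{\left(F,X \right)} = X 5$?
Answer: $1596$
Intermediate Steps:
$V{\left(F,X \right)} = 5 X$
$\left(21 + V{\left(-4,-8 \right)}\right) \left(-84\right) = \left(21 + 5 \left(-8\right)\right) \left(-84\right) = \left(21 - 40\right) \left(-84\right) = \left(-19\right) \left(-84\right) = 1596$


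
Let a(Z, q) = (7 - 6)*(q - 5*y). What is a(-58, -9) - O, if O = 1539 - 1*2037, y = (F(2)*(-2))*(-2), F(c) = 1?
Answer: 469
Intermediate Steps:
y = 4 (y = (1*(-2))*(-2) = -2*(-2) = 4)
O = -498 (O = 1539 - 2037 = -498)
a(Z, q) = -20 + q (a(Z, q) = (7 - 6)*(q - 5*4) = 1*(q - 20) = 1*(-20 + q) = -20 + q)
a(-58, -9) - O = (-20 - 9) - 1*(-498) = -29 + 498 = 469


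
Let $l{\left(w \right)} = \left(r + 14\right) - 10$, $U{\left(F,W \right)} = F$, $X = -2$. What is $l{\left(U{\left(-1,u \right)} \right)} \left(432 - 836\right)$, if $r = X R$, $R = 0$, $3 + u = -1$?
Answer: $-1616$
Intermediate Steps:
$u = -4$ ($u = -3 - 1 = -4$)
$r = 0$ ($r = \left(-2\right) 0 = 0$)
$l{\left(w \right)} = 4$ ($l{\left(w \right)} = \left(0 + 14\right) - 10 = 14 - 10 = 4$)
$l{\left(U{\left(-1,u \right)} \right)} \left(432 - 836\right) = 4 \left(432 - 836\right) = 4 \left(-404\right) = -1616$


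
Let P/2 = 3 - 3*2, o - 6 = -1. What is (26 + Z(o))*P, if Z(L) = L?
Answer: -186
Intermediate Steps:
o = 5 (o = 6 - 1 = 5)
P = -6 (P = 2*(3 - 3*2) = 2*(3 - 6) = 2*(-3) = -6)
(26 + Z(o))*P = (26 + 5)*(-6) = 31*(-6) = -186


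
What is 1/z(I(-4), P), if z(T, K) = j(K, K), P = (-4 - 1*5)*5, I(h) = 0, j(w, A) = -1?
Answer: -1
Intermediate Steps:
P = -45 (P = (-4 - 5)*5 = -9*5 = -45)
z(T, K) = -1
1/z(I(-4), P) = 1/(-1) = -1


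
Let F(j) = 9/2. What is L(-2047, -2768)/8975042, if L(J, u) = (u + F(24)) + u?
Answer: -11063/17950084 ≈ -0.00061632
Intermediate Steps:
F(j) = 9/2 (F(j) = 9*(½) = 9/2)
L(J, u) = 9/2 + 2*u (L(J, u) = (u + 9/2) + u = (9/2 + u) + u = 9/2 + 2*u)
L(-2047, -2768)/8975042 = (9/2 + 2*(-2768))/8975042 = (9/2 - 5536)*(1/8975042) = -11063/2*1/8975042 = -11063/17950084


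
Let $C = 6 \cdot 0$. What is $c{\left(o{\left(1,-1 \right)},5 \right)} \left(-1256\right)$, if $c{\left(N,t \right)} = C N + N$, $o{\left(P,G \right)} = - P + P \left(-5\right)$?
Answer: $7536$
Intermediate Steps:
$o{\left(P,G \right)} = - 6 P$ ($o{\left(P,G \right)} = - P - 5 P = - 6 P$)
$C = 0$
$c{\left(N,t \right)} = N$ ($c{\left(N,t \right)} = 0 N + N = 0 + N = N$)
$c{\left(o{\left(1,-1 \right)},5 \right)} \left(-1256\right) = \left(-6\right) 1 \left(-1256\right) = \left(-6\right) \left(-1256\right) = 7536$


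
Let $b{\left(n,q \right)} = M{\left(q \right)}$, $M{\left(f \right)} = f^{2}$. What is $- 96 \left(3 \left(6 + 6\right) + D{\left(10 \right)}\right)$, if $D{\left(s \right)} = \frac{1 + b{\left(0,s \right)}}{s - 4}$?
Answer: $-5072$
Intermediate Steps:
$b{\left(n,q \right)} = q^{2}$
$D{\left(s \right)} = \frac{1 + s^{2}}{-4 + s}$ ($D{\left(s \right)} = \frac{1 + s^{2}}{s - 4} = \frac{1 + s^{2}}{-4 + s}$)
$- 96 \left(3 \left(6 + 6\right) + D{\left(10 \right)}\right) = - 96 \left(3 \left(6 + 6\right) + \frac{1 + 10^{2}}{-4 + 10}\right) = - 96 \left(3 \cdot 12 + \frac{1 + 100}{6}\right) = - 96 \left(36 + \frac{1}{6} \cdot 101\right) = - 96 \left(36 + \frac{101}{6}\right) = \left(-96\right) \frac{317}{6} = -5072$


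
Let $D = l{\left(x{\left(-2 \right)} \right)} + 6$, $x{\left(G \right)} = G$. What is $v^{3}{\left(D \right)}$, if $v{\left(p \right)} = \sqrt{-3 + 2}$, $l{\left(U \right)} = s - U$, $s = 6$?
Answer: $- i \approx - 1.0 i$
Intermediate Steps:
$l{\left(U \right)} = 6 - U$
$D = 14$ ($D = \left(6 - -2\right) + 6 = \left(6 + 2\right) + 6 = 8 + 6 = 14$)
$v{\left(p \right)} = i$ ($v{\left(p \right)} = \sqrt{-1} = i$)
$v^{3}{\left(D \right)} = i^{3} = - i$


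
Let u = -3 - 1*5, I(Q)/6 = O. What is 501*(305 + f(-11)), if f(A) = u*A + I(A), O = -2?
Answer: 190881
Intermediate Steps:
I(Q) = -12 (I(Q) = 6*(-2) = -12)
u = -8 (u = -3 - 5 = -8)
f(A) = -12 - 8*A (f(A) = -8*A - 12 = -12 - 8*A)
501*(305 + f(-11)) = 501*(305 + (-12 - 8*(-11))) = 501*(305 + (-12 + 88)) = 501*(305 + 76) = 501*381 = 190881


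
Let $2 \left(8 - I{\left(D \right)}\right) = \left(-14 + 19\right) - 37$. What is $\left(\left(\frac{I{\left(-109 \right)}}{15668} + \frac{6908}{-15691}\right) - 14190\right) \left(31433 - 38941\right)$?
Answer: $\frac{6548235357533360}{61461647} \approx 1.0654 \cdot 10^{8}$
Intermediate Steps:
$I{\left(D \right)} = 24$ ($I{\left(D \right)} = 8 - \frac{\left(-14 + 19\right) - 37}{2} = 8 - \frac{5 - 37}{2} = 8 - -16 = 8 + 16 = 24$)
$\left(\left(\frac{I{\left(-109 \right)}}{15668} + \frac{6908}{-15691}\right) - 14190\right) \left(31433 - 38941\right) = \left(\left(\frac{24}{15668} + \frac{6908}{-15691}\right) - 14190\right) \left(31433 - 38941\right) = \left(\left(24 \cdot \frac{1}{15668} + 6908 \left(- \frac{1}{15691}\right)\right) - 14190\right) \left(-7508\right) = \left(\left(\frac{6}{3917} - \frac{6908}{15691}\right) - 14190\right) \left(-7508\right) = \left(- \frac{26964490}{61461647} - 14190\right) \left(-7508\right) = \left(- \frac{872167735420}{61461647}\right) \left(-7508\right) = \frac{6548235357533360}{61461647}$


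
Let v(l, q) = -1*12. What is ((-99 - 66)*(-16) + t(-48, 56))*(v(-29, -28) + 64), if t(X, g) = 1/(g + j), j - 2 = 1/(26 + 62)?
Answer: 700818976/5105 ≈ 1.3728e+5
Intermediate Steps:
j = 177/88 (j = 2 + 1/(26 + 62) = 2 + 1/88 = 177/88 ≈ 2.0114)
v(l, q) = -12
t(X, g) = 1/(177/88 + g) (t(X, g) = 1/(g + 177/88) = 1/(177/88 + g))
((-99 - 66)*(-16) + t(-48, 56))*(v(-29, -28) + 64) = ((-99 - 66)*(-16) + 88/(177 + 88*56))*(-12 + 64) = (-165*(-16) + 88/(177 + 4928))*52 = (2640 + 88/5105)*52 = (13477288/5105)*52 = 700818976/5105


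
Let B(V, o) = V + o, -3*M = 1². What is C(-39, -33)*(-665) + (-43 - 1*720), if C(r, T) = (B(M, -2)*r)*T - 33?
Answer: 2018177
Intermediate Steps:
M = -⅓ (M = -⅓*1² = -⅓*1 = -⅓ ≈ -0.33333)
C(r, T) = -33 - 7*T*r/3 (C(r, T) = ((-⅓ - 2)*r)*T - 33 = (-7*r/3)*T - 33 = -7*T*r/3 - 33 = -33 - 7*T*r/3)
C(-39, -33)*(-665) + (-43 - 1*720) = (-33 - 7/3*(-33)*(-39))*(-665) + (-43 - 1*720) = (-33 - 3003)*(-665) + (-43 - 720) = -3036*(-665) - 763 = 2018940 - 763 = 2018177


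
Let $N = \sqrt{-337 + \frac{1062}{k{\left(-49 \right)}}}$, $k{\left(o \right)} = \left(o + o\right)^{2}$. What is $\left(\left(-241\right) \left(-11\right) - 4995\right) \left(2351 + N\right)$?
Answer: $-5510744 - \frac{1172 i \sqrt{3235486}}{49} \approx -5.5107 \cdot 10^{6} - 43023.0 i$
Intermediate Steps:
$k{\left(o \right)} = 4 o^{2}$ ($k{\left(o \right)} = \left(2 o\right)^{2} = 4 o^{2}$)
$N = \frac{i \sqrt{3235486}}{98}$ ($N = \sqrt{-337 + \frac{1062}{4 \left(-49\right)^{2}}} = \sqrt{-337 + \frac{1062}{4 \cdot 2401}} = \sqrt{-337 + \frac{1062}{9604}} = \sqrt{-337 + 1062 \cdot \frac{1}{9604}} = \sqrt{-337 + \frac{531}{4802}} = \sqrt{- \frac{1617743}{4802}} = \frac{i \sqrt{3235486}}{98} \approx 18.355 i$)
$\left(\left(-241\right) \left(-11\right) - 4995\right) \left(2351 + N\right) = \left(\left(-241\right) \left(-11\right) - 4995\right) \left(2351 + \frac{i \sqrt{3235486}}{98}\right) = \left(2651 - 4995\right) \left(2351 + \frac{i \sqrt{3235486}}{98}\right) = - 2344 \left(2351 + \frac{i \sqrt{3235486}}{98}\right) = -5510744 - \frac{1172 i \sqrt{3235486}}{49}$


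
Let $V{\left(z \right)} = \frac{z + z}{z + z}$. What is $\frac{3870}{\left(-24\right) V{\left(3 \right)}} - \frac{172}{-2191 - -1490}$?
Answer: $- \frac{451457}{2804} \approx -161.0$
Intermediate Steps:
$V{\left(z \right)} = 1$ ($V{\left(z \right)} = \frac{2 z}{2 z} = 2 z \frac{1}{2 z} = 1$)
$\frac{3870}{\left(-24\right) V{\left(3 \right)}} - \frac{172}{-2191 - -1490} = \frac{3870}{\left(-24\right) 1} - \frac{172}{-2191 - -1490} = \frac{3870}{-24} - \frac{172}{-2191 + 1490} = 3870 \left(- \frac{1}{24}\right) - \frac{172}{-701} = - \frac{645}{4} - - \frac{172}{701} = - \frac{645}{4} + \frac{172}{701} = - \frac{451457}{2804}$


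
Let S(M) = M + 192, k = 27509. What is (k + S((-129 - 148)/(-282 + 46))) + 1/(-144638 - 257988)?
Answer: 1316126617051/47509868 ≈ 27702.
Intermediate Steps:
S(M) = 192 + M
(k + S((-129 - 148)/(-282 + 46))) + 1/(-144638 - 257988) = (27509 + (192 + (-129 - 148)/(-282 + 46))) + 1/(-144638 - 257988) = (27509 + (192 - 277/(-236))) + 1/(-402626) = (27509 + (192 - 277*(-1/236))) - 1/402626 = (27509 + (192 + 277/236)) - 1/402626 = (27509 + 45589/236) - 1/402626 = 6537713/236 - 1/402626 = 1316126617051/47509868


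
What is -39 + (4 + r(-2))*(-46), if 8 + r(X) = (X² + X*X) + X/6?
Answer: -623/3 ≈ -207.67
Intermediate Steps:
r(X) = -8 + 2*X² + X/6 (r(X) = -8 + ((X² + X*X) + X/6) = -8 + ((X² + X²) + X*(⅙)) = -8 + (2*X² + X/6) = -8 + 2*X² + X/6)
-39 + (4 + r(-2))*(-46) = -39 + (4 + (-8 + 2*(-2)² + (⅙)*(-2)))*(-46) = -39 + (4 + (-8 + 2*4 - ⅓))*(-46) = -39 + (4 + (-8 + 8 - ⅓))*(-46) = -39 + (4 - ⅓)*(-46) = -39 + (11/3)*(-46) = -39 - 506/3 = -623/3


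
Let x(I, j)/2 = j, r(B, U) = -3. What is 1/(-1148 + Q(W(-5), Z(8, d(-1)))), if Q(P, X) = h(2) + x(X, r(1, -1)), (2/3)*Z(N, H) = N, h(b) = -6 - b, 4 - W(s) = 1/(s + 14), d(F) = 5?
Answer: -1/1162 ≈ -0.00086058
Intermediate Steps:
W(s) = 4 - 1/(14 + s) (W(s) = 4 - 1/(s + 14) = 4 - 1/(14 + s))
x(I, j) = 2*j
Z(N, H) = 3*N/2
Q(P, X) = -14 (Q(P, X) = (-6 - 1*2) + 2*(-3) = (-6 - 2) - 6 = -8 - 6 = -14)
1/(-1148 + Q(W(-5), Z(8, d(-1)))) = 1/(-1148 - 14) = 1/(-1162) = -1/1162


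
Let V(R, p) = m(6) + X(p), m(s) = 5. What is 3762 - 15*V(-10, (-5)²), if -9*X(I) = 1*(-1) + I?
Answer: 3727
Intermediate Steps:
X(I) = ⅑ - I/9 (X(I) = -(1*(-1) + I)/9 = -(-1 + I)/9 = ⅑ - I/9)
V(R, p) = 46/9 - p/9 (V(R, p) = 5 + (⅑ - p/9) = 46/9 - p/9)
3762 - 15*V(-10, (-5)²) = 3762 - 15*(46/9 - ⅑*(-5)²) = 3762 - 15*(46/9 - ⅑*25) = 3762 - 15*(46/9 - 25/9) = 3762 - 15*7/3 = 3762 - 35 = 3727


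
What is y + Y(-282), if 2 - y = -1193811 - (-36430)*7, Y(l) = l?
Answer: 938521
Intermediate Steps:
y = 938803 (y = 2 - (-1193811 - (-36430)*7) = 2 - (-1193811 - 1*(-255010)) = 2 - (-1193811 + 255010) = 2 - 1*(-938801) = 2 + 938801 = 938803)
y + Y(-282) = 938803 - 282 = 938521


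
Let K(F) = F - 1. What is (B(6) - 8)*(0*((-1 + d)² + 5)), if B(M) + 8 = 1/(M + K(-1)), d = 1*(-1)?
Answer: 0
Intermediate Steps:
d = -1
K(F) = -1 + F
B(M) = -8 + 1/(-2 + M) (B(M) = -8 + 1/(M + (-1 - 1)) = -8 + 1/(M - 2) = -8 + 1/(-2 + M))
(B(6) - 8)*(0*((-1 + d)² + 5)) = ((17 - 8*6)/(-2 + 6) - 8)*(0*((-1 - 1)² + 5)) = ((17 - 48)/4 - 8)*(0*((-2)² + 5)) = ((¼)*(-31) - 8)*(0*(4 + 5)) = (-31/4 - 8)*(0*9) = -63/4*0 = 0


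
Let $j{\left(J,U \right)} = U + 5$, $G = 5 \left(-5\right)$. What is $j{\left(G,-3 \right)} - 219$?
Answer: $-217$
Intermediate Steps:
$G = -25$
$j{\left(J,U \right)} = 5 + U$
$j{\left(G,-3 \right)} - 219 = \left(5 - 3\right) - 219 = 2 - 219 = -217$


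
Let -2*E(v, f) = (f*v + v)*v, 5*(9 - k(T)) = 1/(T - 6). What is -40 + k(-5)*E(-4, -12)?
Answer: 3768/5 ≈ 753.60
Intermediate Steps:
k(T) = 9 - 1/(5*(-6 + T)) (k(T) = 9 - 1/(5*(T - 6)) = 9 - 1/(5*(-6 + T)))
E(v, f) = -v*(v + f*v)/2 (E(v, f) = -(f*v + v)*v/2 = -(v + f*v)*v/2 = -v*(v + f*v)/2)
-40 + k(-5)*E(-4, -12) = -40 + ((-271 + 45*(-5))/(5*(-6 - 5)))*((½)*(-4)²*(-1 - 1*(-12))) = -40 + ((⅕)*(-271 - 225)/(-11))*((½)*16*(-1 + 12)) = -40 + ((⅕)*(-1/11)*(-496))*((½)*16*11) = -40 + (496/55)*88 = -40 + 3968/5 = 3768/5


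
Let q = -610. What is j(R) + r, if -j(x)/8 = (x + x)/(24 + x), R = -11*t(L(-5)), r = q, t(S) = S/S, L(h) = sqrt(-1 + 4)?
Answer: -7754/13 ≈ -596.46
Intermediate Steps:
L(h) = sqrt(3)
t(S) = 1
r = -610
R = -11 (R = -11*1 = -11)
j(x) = -16*x/(24 + x) (j(x) = -8*(x + x)/(24 + x) = -8*2*x/(24 + x) = -16*x/(24 + x))
j(R) + r = -16*(-11)/(24 - 11) - 610 = -16*(-11)/13 - 610 = -16*(-11)*1/13 - 610 = 176/13 - 610 = -7754/13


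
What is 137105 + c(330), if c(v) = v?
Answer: 137435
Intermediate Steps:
137105 + c(330) = 137105 + 330 = 137435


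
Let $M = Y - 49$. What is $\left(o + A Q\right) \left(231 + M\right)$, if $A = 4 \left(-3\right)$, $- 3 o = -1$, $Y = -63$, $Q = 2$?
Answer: $- \frac{8449}{3} \approx -2816.3$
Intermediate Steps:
$o = \frac{1}{3}$ ($o = \left(- \frac{1}{3}\right) \left(-1\right) = \frac{1}{3} \approx 0.33333$)
$A = -12$
$M = -112$ ($M = -63 - 49 = -112$)
$\left(o + A Q\right) \left(231 + M\right) = \left(\frac{1}{3} - 24\right) \left(231 - 112\right) = \left(\frac{1}{3} - 24\right) 119 = \left(- \frac{71}{3}\right) 119 = - \frac{8449}{3}$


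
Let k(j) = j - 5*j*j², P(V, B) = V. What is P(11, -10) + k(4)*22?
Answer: -6941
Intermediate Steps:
k(j) = j - 5*j³
P(11, -10) + k(4)*22 = 11 + (4 - 5*4³)*22 = 11 + (4 - 5*64)*22 = 11 + (4 - 320)*22 = 11 - 316*22 = 11 - 6952 = -6941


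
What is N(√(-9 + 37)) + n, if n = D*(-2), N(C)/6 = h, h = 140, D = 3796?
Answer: -6752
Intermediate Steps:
N(C) = 840 (N(C) = 6*140 = 840)
n = -7592 (n = 3796*(-2) = -7592)
N(√(-9 + 37)) + n = 840 - 7592 = -6752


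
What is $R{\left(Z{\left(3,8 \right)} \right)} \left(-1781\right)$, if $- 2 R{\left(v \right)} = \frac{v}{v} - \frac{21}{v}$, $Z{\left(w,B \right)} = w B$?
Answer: $\frac{1781}{16} \approx 111.31$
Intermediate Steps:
$Z{\left(w,B \right)} = B w$
$R{\left(v \right)} = - \frac{1}{2} + \frac{21}{2 v}$ ($R{\left(v \right)} = - \frac{\frac{v}{v} - \frac{21}{v}}{2} = - \frac{1 - \frac{21}{v}}{2} = - \frac{1}{2} + \frac{21}{2 v}$)
$R{\left(Z{\left(3,8 \right)} \right)} \left(-1781\right) = \frac{21 - 8 \cdot 3}{2 \cdot 8 \cdot 3} \left(-1781\right) = \frac{21 - 24}{2 \cdot 24} \left(-1781\right) = \frac{1}{2} \cdot \frac{1}{24} \left(21 - 24\right) \left(-1781\right) = \frac{1}{2} \cdot \frac{1}{24} \left(-3\right) \left(-1781\right) = \left(- \frac{1}{16}\right) \left(-1781\right) = \frac{1781}{16}$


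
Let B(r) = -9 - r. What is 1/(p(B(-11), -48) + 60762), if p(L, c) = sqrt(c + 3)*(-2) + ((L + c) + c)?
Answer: 15167/920151601 + 3*I*sqrt(5)/1840303202 ≈ 1.6483e-5 + 3.6452e-9*I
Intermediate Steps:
p(L, c) = L - 2*sqrt(3 + c) + 2*c (p(L, c) = sqrt(3 + c)*(-2) + (L + 2*c) = -2*sqrt(3 + c) + (L + 2*c) = L - 2*sqrt(3 + c) + 2*c)
1/(p(B(-11), -48) + 60762) = 1/(((-9 - 1*(-11)) - 2*sqrt(3 - 48) + 2*(-48)) + 60762) = 1/(((-9 + 11) - 6*I*sqrt(5) - 96) + 60762) = 1/((2 - 6*I*sqrt(5) - 96) + 60762) = 1/((-94 - 6*I*sqrt(5)) + 60762) = 1/(60668 - 6*I*sqrt(5))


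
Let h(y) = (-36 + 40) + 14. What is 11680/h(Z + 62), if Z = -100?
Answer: 5840/9 ≈ 648.89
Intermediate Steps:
h(y) = 18 (h(y) = 4 + 14 = 18)
11680/h(Z + 62) = 11680/18 = 11680*(1/18) = 5840/9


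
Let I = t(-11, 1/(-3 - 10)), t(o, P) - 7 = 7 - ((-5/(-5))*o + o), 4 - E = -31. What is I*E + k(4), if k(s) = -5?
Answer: 1255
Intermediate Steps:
E = 35 (E = 4 - 1*(-31) = 4 + 31 = 35)
t(o, P) = 14 - 2*o (t(o, P) = 7 + (7 - ((-5/(-5))*o + o)) = 7 + (7 - ((-5*(-⅕))*o + o)) = 7 + (7 - (1*o + o)) = 7 + (7 - (o + o)) = 7 + (7 - 2*o) = 14 - 2*o)
I = 36 (I = 14 - 2*(-11) = 14 + 22 = 36)
I*E + k(4) = 36*35 - 5 = 1260 - 5 = 1255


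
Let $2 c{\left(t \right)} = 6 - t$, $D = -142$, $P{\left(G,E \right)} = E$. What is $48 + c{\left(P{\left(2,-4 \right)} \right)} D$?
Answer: $-662$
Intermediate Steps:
$c{\left(t \right)} = 3 - \frac{t}{2}$ ($c{\left(t \right)} = \frac{6 - t}{2} = 3 - \frac{t}{2}$)
$48 + c{\left(P{\left(2,-4 \right)} \right)} D = 48 + \left(3 - -2\right) \left(-142\right) = 48 + \left(3 + 2\right) \left(-142\right) = 48 + 5 \left(-142\right) = 48 - 710 = -662$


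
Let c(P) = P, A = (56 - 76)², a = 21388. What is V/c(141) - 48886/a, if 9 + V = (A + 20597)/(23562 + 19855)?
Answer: -51196418245/21822165706 ≈ -2.3461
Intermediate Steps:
A = 400 (A = (-20)² = 400)
V = -369756/43417 (V = -9 + (400 + 20597)/(23562 + 19855) = -9 + 20997/43417 = -369756/43417 ≈ -8.5164)
V/c(141) - 48886/a = -369756/43417/141 - 48886/21388 = -369756/43417*1/141 - 48886*1/21388 = -123252/2040599 - 24443/10694 = -51196418245/21822165706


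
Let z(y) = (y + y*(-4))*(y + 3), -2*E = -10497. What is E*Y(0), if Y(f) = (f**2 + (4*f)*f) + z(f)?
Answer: 0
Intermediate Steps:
E = 10497/2 (E = -1/2*(-10497) = 10497/2 ≈ 5248.5)
z(y) = -3*y*(3 + y) (z(y) = (y - 4*y)*(3 + y) = (-3*y)*(3 + y) = -3*y*(3 + y))
Y(f) = 5*f**2 - 3*f*(3 + f) (Y(f) = (f**2 + (4*f)*f) - 3*f*(3 + f) = (f**2 + 4*f**2) - 3*f*(3 + f) = 5*f**2 - 3*f*(3 + f))
E*Y(0) = 10497*(0*(-9 + 2*0))/2 = 10497*(0*(-9 + 0))/2 = 10497*(0*(-9))/2 = (10497/2)*0 = 0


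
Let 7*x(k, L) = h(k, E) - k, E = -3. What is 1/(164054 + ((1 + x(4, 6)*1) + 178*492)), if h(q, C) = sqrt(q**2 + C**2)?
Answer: 7/1761418 ≈ 3.9741e-6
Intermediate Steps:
h(q, C) = sqrt(C**2 + q**2)
x(k, L) = -k/7 + sqrt(9 + k**2)/7 (x(k, L) = (sqrt((-3)**2 + k**2) - k)/7 = (sqrt(9 + k**2) - k)/7 = -k/7 + sqrt(9 + k**2)/7)
1/(164054 + ((1 + x(4, 6)*1) + 178*492)) = 1/(164054 + ((1 + (-1/7*4 + sqrt(9 + 4**2)/7)*1) + 178*492)) = 1/(164054 + ((1 + (-4/7 + sqrt(9 + 16)/7)*1) + 87576)) = 1/(164054 + ((1 + (-4/7 + sqrt(25)/7)*1) + 87576)) = 1/(164054 + ((1 + (-4/7 + (1/7)*5)*1) + 87576)) = 1/(164054 + ((1 + (-4/7 + 5/7)*1) + 87576)) = 1/(164054 + ((1 + (1/7)*1) + 87576)) = 1/(164054 + ((1 + 1/7) + 87576)) = 1/(164054 + (8/7 + 87576)) = 1/(164054 + 613040/7) = 1/(1761418/7) = 7/1761418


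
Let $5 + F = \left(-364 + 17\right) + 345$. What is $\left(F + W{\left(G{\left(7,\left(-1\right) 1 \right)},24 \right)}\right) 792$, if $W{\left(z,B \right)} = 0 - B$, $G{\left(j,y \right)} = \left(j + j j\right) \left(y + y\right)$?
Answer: $-24552$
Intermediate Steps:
$G{\left(j,y \right)} = 2 y \left(j + j^{2}\right)$ ($G{\left(j,y \right)} = \left(j + j^{2}\right) 2 y = 2 y \left(j + j^{2}\right)$)
$F = -7$ ($F = -5 + \left(\left(-364 + 17\right) + 345\right) = -5 + \left(-347 + 345\right) = -5 - 2 = -7$)
$W{\left(z,B \right)} = - B$
$\left(F + W{\left(G{\left(7,\left(-1\right) 1 \right)},24 \right)}\right) 792 = \left(-7 - 24\right) 792 = \left(-31\right) 792 = -24552$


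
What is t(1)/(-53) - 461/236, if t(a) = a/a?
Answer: -24669/12508 ≈ -1.9723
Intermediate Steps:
t(a) = 1
t(1)/(-53) - 461/236 = 1/(-53) - 461/236 = 1*(-1/53) - 461*1/236 = -1/53 - 461/236 = -24669/12508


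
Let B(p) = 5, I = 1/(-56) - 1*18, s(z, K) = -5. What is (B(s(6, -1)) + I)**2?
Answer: 531441/3136 ≈ 169.46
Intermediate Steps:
I = -1009/56 (I = -1/56 - 18 = -1009/56 ≈ -18.018)
(B(s(6, -1)) + I)**2 = (5 - 1009/56)**2 = (-729/56)**2 = 531441/3136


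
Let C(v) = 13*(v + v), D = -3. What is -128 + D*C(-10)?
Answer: 652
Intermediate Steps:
C(v) = 26*v (C(v) = 13*(2*v) = 26*v)
-128 + D*C(-10) = -128 - 78*(-10) = -128 - 3*(-260) = -128 + 780 = 652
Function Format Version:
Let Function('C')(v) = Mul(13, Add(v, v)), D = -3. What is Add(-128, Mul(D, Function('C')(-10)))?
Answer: 652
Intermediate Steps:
Function('C')(v) = Mul(26, v) (Function('C')(v) = Mul(13, Mul(2, v)) = Mul(26, v))
Add(-128, Mul(D, Function('C')(-10))) = Add(-128, Mul(-3, Mul(26, -10))) = Add(-128, Mul(-3, -260)) = Add(-128, 780) = 652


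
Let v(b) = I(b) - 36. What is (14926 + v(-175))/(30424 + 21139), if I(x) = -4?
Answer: 14886/51563 ≈ 0.28870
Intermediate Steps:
v(b) = -40 (v(b) = -4 - 36 = -40)
(14926 + v(-175))/(30424 + 21139) = (14926 - 40)/(30424 + 21139) = 14886/51563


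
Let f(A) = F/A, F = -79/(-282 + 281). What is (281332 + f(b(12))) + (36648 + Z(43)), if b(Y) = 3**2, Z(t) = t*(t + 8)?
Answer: 2881636/9 ≈ 3.2018e+5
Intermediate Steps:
Z(t) = t*(8 + t)
b(Y) = 9
F = 79 (F = -79/(-1) = -79*(-1) = 79)
f(A) = 79/A
(281332 + f(b(12))) + (36648 + Z(43)) = (281332 + 79/9) + (36648 + 43*(8 + 43)) = (281332 + 79*(1/9)) + (36648 + 43*51) = (281332 + 79/9) + (36648 + 2193) = 2532067/9 + 38841 = 2881636/9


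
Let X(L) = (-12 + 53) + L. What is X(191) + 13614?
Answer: 13846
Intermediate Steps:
X(L) = 41 + L
X(191) + 13614 = (41 + 191) + 13614 = 232 + 13614 = 13846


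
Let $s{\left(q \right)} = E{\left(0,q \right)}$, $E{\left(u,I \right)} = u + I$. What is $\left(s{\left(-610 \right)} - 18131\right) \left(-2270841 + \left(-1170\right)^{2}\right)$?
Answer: $16903276281$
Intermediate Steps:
$E{\left(u,I \right)} = I + u$
$s{\left(q \right)} = q$ ($s{\left(q \right)} = q + 0 = q$)
$\left(s{\left(-610 \right)} - 18131\right) \left(-2270841 + \left(-1170\right)^{2}\right) = \left(-610 - 18131\right) \left(-2270841 + \left(-1170\right)^{2}\right) = - 18741 \left(-2270841 + 1368900\right) = \left(-18741\right) \left(-901941\right) = 16903276281$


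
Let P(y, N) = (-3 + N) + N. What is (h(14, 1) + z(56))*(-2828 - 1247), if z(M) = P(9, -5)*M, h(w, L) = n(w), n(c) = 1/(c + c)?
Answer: 83060725/28 ≈ 2.9665e+6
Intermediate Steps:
n(c) = 1/(2*c)
P(y, N) = -3 + 2*N
h(w, L) = 1/(2*w)
z(M) = -13*M (z(M) = (-3 + 2*(-5))*M = (-3 - 10)*M = -13*M)
(h(14, 1) + z(56))*(-2828 - 1247) = ((½)/14 - 13*56)*(-2828 - 1247) = ((½)*(1/14) - 728)*(-4075) = (1/28 - 728)*(-4075) = -20383/28*(-4075) = 83060725/28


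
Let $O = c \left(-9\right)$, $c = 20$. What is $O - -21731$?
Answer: $21551$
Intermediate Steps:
$O = -180$ ($O = 20 \left(-9\right) = -180$)
$O - -21731 = -180 - -21731 = -180 + 21731 = 21551$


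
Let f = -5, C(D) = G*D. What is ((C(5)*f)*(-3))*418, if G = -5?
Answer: -156750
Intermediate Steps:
C(D) = -5*D
((C(5)*f)*(-3))*418 = ((-5*5*(-5))*(-3))*418 = (-25*(-5)*(-3))*418 = (125*(-3))*418 = -375*418 = -156750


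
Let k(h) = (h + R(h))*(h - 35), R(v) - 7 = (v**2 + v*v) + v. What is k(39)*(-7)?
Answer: -87556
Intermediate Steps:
R(v) = 7 + v + 2*v**2 (R(v) = 7 + ((v**2 + v*v) + v) = 7 + ((v**2 + v**2) + v) = 7 + (2*v**2 + v) = 7 + (v + 2*v**2) = 7 + v + 2*v**2)
k(h) = (-35 + h)*(7 + 2*h + 2*h**2) (k(h) = (h + (7 + h + 2*h**2))*(h - 35) = (7 + 2*h + 2*h**2)*(-35 + h) = (-35 + h)*(7 + 2*h + 2*h**2))
k(39)*(-7) = (-245 - 68*39**2 - 63*39 + 2*39**3)*(-7) = (-245 - 68*1521 - 2457 + 2*59319)*(-7) = (-245 - 103428 - 2457 + 118638)*(-7) = 12508*(-7) = -87556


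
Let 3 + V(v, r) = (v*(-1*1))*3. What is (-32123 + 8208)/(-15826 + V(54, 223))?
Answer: 23915/15991 ≈ 1.4955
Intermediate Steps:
V(v, r) = -3 - 3*v (V(v, r) = -3 + (v*(-1*1))*3 = -3 + (v*(-1))*3 = -3 - v*3 = -3 - 3*v)
(-32123 + 8208)/(-15826 + V(54, 223)) = (-32123 + 8208)/(-15826 + (-3 - 3*54)) = -23915/(-15826 + (-3 - 162)) = -23915/(-15826 - 165) = -23915/(-15991) = -23915*(-1/15991) = 23915/15991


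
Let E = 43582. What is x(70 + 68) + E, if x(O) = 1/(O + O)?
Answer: 12028633/276 ≈ 43582.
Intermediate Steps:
x(O) = 1/(2*O)
x(70 + 68) + E = 1/(2*(70 + 68)) + 43582 = (½)/138 + 43582 = (½)*(1/138) + 43582 = 1/276 + 43582 = 12028633/276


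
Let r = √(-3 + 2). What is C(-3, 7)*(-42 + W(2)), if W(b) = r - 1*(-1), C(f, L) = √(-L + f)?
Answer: I*√10*(-41 + I) ≈ -3.1623 - 129.65*I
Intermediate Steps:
r = I (r = √(-1) = I ≈ 1.0*I)
C(f, L) = √(f - L)
W(b) = 1 + I (W(b) = I - 1*(-1) = I + 1 = 1 + I)
C(-3, 7)*(-42 + W(2)) = √(-3 - 1*7)*(-42 + (1 + I)) = √(-3 - 7)*(-41 + I) = √(-10)*(-41 + I) = (I*√10)*(-41 + I) = I*√10*(-41 + I)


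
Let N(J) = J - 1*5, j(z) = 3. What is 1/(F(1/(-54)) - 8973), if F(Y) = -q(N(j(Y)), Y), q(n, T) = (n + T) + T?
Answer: -27/242216 ≈ -0.00011147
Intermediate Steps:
N(J) = -5 + J (N(J) = J - 5 = -5 + J)
q(n, T) = n + 2*T (q(n, T) = (T + n) + T = n + 2*T)
F(Y) = 2 - 2*Y (F(Y) = -((-5 + 3) + 2*Y) = -(-2 + 2*Y) = 2 - 2*Y)
1/(F(1/(-54)) - 8973) = 1/((2 - 2/(-54)) - 8973) = 1/((2 - 2*(-1/54)) - 8973) = 1/((2 + 1/27) - 8973) = 1/(55/27 - 8973) = 1/(-242216/27) = -27/242216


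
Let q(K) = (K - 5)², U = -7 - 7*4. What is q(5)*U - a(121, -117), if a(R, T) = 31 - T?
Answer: -148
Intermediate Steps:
U = -35 (U = -7 - 28 = -35)
q(K) = (-5 + K)²
q(5)*U - a(121, -117) = (-5 + 5)²*(-35) - (31 - 1*(-117)) = 0²*(-35) - (31 + 117) = 0*(-35) - 1*148 = 0 - 148 = -148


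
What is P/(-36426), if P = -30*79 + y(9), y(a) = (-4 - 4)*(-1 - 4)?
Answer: 1165/18213 ≈ 0.063965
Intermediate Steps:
y(a) = 40 (y(a) = -8*(-5) = 40)
P = -2330 (P = -30*79 + 40 = -2370 + 40 = -2330)
P/(-36426) = -2330/(-36426) = -2330*(-1/36426) = 1165/18213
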